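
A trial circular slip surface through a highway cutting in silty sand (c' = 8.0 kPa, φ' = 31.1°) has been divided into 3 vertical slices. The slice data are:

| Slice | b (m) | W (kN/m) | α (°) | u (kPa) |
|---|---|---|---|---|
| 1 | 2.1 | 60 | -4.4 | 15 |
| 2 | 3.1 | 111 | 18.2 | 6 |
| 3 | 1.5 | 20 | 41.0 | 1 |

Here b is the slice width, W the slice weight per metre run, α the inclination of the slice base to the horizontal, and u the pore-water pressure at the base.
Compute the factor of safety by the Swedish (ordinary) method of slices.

FS = 3.14

Ordinary method of slices: FS = Σ[c'·Δl_i + (W_i cosα_i − u_i·Δl_i)·tanφ'] / Σ W_i sinα_i, with Δl_i = b_i / cosα_i.
Slice 1: Δl = 2.1/cos(-4.4°) = 2.106 m; N'_1 = 60·cos(-4.4°) − 15·2.106 = 28.2; c'Δl = 16.85; W sinα = -4.6
Slice 2: Δl = 3.1/cos18.2° = 3.263 m; N'_2 = 111·cos18.2° − 6·3.263 = 85.9; c'Δl = 26.11; W sinα = 34.7
Slice 3: Δl = 1.5/cos41.0° = 1.988 m; N'_3 = 20·cos41.0° − 1·1.988 = 13.1; c'Δl = 15.90; W sinα = 13.1
Σc'Δl = 58.9 kN/m; ΣN' = 127.2 kN/m; ΣW sinα = 43.2 kN/m
Resisting = 58.9 + 127.2·tan31.1° = 58.9 + 76.7 = 135.6 kN/m
FS = 135.6 / 43.2 = 3.140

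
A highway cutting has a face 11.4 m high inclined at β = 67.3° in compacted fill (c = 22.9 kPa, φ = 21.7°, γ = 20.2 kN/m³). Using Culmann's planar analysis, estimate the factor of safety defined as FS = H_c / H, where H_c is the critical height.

H_c = (4c/γ) · sinβ cosφ / [1 − cos(β − φ)]
    = (4·22.9/20.2) · sin67.3°·cos21.7° / [1 − cos45.6°]
    = 4.535 · 0.8572 / 0.3003 = 12.94 m
FS = H_c / H = 12.94 / 11.4 = 1.135

FS = 1.14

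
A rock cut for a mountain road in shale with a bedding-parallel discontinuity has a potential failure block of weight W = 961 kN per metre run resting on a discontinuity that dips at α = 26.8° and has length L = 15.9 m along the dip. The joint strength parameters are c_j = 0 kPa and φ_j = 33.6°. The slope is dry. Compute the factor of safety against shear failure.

Resolving the block weight along and normal to the plane and applying the Mohr–Coulomb strength on the joint:
N' = W cosα = 961·cos26.8° = 857.8 kN/m
Driving force T = W sinα = 961·sin26.8° = 433.3 kN/m
Resisting force R = c_j·L + N'·tanφ_j = 0·15.9 + 857.8·tan33.6° = 0.0 + 569.9 = 569.9 kN/m
FS = R / T = 569.9 / 433.3 = 1.315

FS = 1.32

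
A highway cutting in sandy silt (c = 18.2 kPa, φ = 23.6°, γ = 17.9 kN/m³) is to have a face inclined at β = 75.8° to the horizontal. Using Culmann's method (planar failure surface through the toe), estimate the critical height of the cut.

H_c = 9.33 m

Culmann's analysis gives the critical failure plane at α_cr = (β + φ)/2 = (75.8 + 23.6)/2 = 49.7°, and the critical height
H_c = (4c/γ) · sinβ cosφ / [1 − cos(β − φ)]
    = (4·18.2/17.9) · sin75.8°·cos23.6° / [1 − cos(52.2°)]
    = 4.067 · 0.9694·0.9164 / [1 − 0.6129]
    = 4.067 · 0.8884 / 0.3871
    = 9.33 m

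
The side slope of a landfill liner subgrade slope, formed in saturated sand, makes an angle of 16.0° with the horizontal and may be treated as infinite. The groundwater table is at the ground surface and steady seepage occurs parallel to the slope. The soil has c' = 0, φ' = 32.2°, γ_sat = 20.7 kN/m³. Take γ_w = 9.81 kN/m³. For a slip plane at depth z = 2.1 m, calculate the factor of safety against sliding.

FS = 1.16

With seepage parallel to the slope and the water table at the surface, the effective normal stress on the slip plane uses the buoyant unit weight γ' = γ_sat − γ_w while the driving shear stress uses γ_sat:
FS = [c' + γ' z cos²β tanφ'] / [γ_sat z sinβ cosβ]
(For c' = 0 this reduces to FS = (γ'/γ_sat)·tanφ'/tanβ.)
γ' = 20.7 − 9.81 = 10.89 kN/m³
Numerator = 0.0 + 10.89·2.1·cos²16.0°·tan32.2° = 0.0 + 10.89·2.1·0.9240·0.6297 = 13.307 kPa
Denominator = 20.7·2.1·sin16.0°·cos16.0° = 20.7·2.1·0.2756·0.9613 = 11.518 kPa
FS = 13.307 / 11.518 = 1.155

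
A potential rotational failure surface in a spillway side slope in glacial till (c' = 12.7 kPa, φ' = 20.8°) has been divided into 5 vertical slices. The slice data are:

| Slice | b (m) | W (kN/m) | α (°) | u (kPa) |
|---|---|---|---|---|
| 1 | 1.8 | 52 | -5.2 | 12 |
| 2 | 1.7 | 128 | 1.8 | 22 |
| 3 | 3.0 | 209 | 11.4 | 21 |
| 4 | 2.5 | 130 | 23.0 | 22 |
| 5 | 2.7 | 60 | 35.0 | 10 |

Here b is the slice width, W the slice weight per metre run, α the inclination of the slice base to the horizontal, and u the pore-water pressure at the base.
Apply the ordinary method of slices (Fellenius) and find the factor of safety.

FS = 2.29

Ordinary method of slices: FS = Σ[c'·Δl_i + (W_i cosα_i − u_i·Δl_i)·tanφ'] / Σ W_i sinα_i, with Δl_i = b_i / cosα_i.
Slice 1: Δl = 1.8/cos(-5.2°) = 1.807 m; N'_1 = 52·cos(-5.2°) − 12·1.807 = 30.1; c'Δl = 22.95; W sinα = -4.7
Slice 2: Δl = 1.7/cos1.8° = 1.701 m; N'_2 = 128·cos1.8° − 22·1.701 = 90.5; c'Δl = 21.60; W sinα = 4.0
Slice 3: Δl = 3.0/cos11.4° = 3.060 m; N'_3 = 209·cos11.4° − 21·3.060 = 140.6; c'Δl = 38.87; W sinα = 41.3
Slice 4: Δl = 2.5/cos23.0° = 2.716 m; N'_4 = 130·cos23.0° − 22·2.716 = 59.9; c'Δl = 34.49; W sinα = 50.8
Slice 5: Δl = 2.7/cos35.0° = 3.296 m; N'_5 = 60·cos35.0° − 10·3.296 = 16.2; c'Δl = 41.86; W sinα = 34.4
Σc'Δl = 159.8 kN/m; ΣN' = 337.3 kN/m; ΣW sinα = 125.8 kN/m
Resisting = 159.8 + 337.3·tan20.8° = 159.8 + 128.1 = 287.9 kN/m
FS = 287.9 / 125.8 = 2.288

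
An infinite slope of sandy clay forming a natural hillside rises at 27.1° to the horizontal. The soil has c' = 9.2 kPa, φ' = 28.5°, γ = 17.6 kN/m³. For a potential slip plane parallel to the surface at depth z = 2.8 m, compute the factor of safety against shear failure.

FS = 1.52

For an infinite slope with a slip plane parallel to the surface (no pore pressure): FS = [c' + γz cos²β tanφ'] / [γz sinβ cosβ].
γz = 17.6·2.8 = 49.28 kN/m²
Numerator = 9.2 + 49.28·cos²27.1°·tan28.5° = 9.2 + 49.28·0.7925·0.5430 = 30.404 kPa
Denominator = 49.28·sin27.1°·cos27.1° = 49.28·0.4555·0.8902 = 19.985 kPa
FS = 30.404 / 19.985 = 1.521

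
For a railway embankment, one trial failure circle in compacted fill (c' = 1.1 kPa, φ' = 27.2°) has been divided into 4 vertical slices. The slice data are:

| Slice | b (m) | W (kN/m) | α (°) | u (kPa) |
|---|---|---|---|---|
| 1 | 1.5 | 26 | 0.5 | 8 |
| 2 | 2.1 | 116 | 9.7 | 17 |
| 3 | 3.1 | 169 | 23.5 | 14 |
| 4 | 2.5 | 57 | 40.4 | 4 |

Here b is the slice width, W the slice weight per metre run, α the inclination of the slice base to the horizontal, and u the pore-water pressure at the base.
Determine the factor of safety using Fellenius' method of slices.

Ordinary method of slices: FS = Σ[c'·Δl_i + (W_i cosα_i − u_i·Δl_i)·tanφ'] / Σ W_i sinα_i, with Δl_i = b_i / cosα_i.
Slice 1: Δl = 1.5/cos0.5° = 1.500 m; N'_1 = 26·cos0.5° − 8·1.500 = 14.0; c'Δl = 1.65; W sinα = 0.2
Slice 2: Δl = 2.1/cos9.7° = 2.130 m; N'_2 = 116·cos9.7° − 17·2.130 = 78.1; c'Δl = 2.34; W sinα = 19.5
Slice 3: Δl = 3.1/cos23.5° = 3.380 m; N'_3 = 169·cos23.5° − 14·3.380 = 107.7; c'Δl = 3.72; W sinα = 67.4
Slice 4: Δl = 2.5/cos40.4° = 3.283 m; N'_4 = 57·cos40.4° − 4·3.283 = 30.3; c'Δl = 3.61; W sinα = 36.9
Σc'Δl = 11.3 kN/m; ΣN' = 230.1 kN/m; ΣW sinα = 124.1 kN/m
Resisting = 11.3 + 230.1·tan27.2° = 11.3 + 118.2 = 129.6 kN/m
FS = 129.6 / 124.1 = 1.044

FS = 1.04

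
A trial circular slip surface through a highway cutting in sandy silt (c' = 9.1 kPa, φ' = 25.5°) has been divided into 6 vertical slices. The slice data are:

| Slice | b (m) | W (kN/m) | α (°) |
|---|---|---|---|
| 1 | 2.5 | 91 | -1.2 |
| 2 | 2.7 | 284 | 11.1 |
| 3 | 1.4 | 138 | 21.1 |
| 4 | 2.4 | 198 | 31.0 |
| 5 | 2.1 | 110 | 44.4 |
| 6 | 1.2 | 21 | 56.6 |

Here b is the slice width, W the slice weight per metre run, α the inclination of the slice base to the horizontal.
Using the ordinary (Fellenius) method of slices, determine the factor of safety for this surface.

FS = 1.66

Ordinary method of slices: FS = Σ[c'·Δl_i + (W_i cosα_i)·tanφ'] / Σ W_i sinα_i, with Δl_i = b_i / cosα_i.
Slice 1: Δl = 2.5/cos(-1.2°) = 2.501 m; N'_1 = 91·cos(-1.2°) = 91.0; c'Δl = 22.75; W sinα = -1.9
Slice 2: Δl = 2.7/cos11.1° = 2.751 m; N'_2 = 284·cos11.1° = 278.7; c'Δl = 25.04; W sinα = 54.7
Slice 3: Δl = 1.4/cos21.1° = 1.501 m; N'_3 = 138·cos21.1° = 128.7; c'Δl = 13.66; W sinα = 49.7
Slice 4: Δl = 2.4/cos31.0° = 2.800 m; N'_4 = 198·cos31.0° = 169.7; c'Δl = 25.48; W sinα = 102.0
Slice 5: Δl = 2.1/cos44.4° = 2.939 m; N'_5 = 110·cos44.4° = 78.6; c'Δl = 26.75; W sinα = 77.0
Slice 6: Δl = 1.2/cos56.6° = 2.180 m; N'_6 = 21·cos56.6° = 11.6; c'Δl = 19.84; W sinα = 17.5
Σc'Δl = 133.5 kN/m; ΣN' = 758.3 kN/m; ΣW sinα = 298.9 kN/m
Resisting = 133.5 + 758.3·tan25.5° = 133.5 + 361.7 = 495.2 kN/m
FS = 495.2 / 298.9 = 1.657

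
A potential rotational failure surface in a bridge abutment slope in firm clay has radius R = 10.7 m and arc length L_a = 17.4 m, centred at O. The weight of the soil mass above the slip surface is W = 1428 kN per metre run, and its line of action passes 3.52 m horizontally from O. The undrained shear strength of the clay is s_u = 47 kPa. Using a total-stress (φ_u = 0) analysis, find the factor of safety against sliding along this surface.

FS = 1.74

Taking moments about the centre O, the resisting moment is provided by the undrained shear strength acting along the arc:
M_R = s_u·L_a·R = 47·17.40·10.7 = 8750.5 kN·m/m
M_D = W·d = 1428·3.52 = 5026.6 kN·m/m
FS = M_R / M_D = 8750.5 / 5026.6 = 1.741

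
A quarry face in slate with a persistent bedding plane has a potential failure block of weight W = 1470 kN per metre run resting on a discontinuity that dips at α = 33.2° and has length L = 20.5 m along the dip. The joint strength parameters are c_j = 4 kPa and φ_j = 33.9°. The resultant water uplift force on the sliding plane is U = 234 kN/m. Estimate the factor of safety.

Resolving the block weight along and normal to the plane and applying the Mohr–Coulomb strength on the joint:
N' = W cosα − U = 1470·cos33.2° − 234 = 996.0 kN/m
Driving force T = W sinα = 1470·sin33.2° = 804.9 kN/m
Resisting force R = c_j·L + N'·tanφ_j = 4·20.5 + 996.0·tan33.9° = 82.0 + 669.3 = 751.3 kN/m
FS = R / T = 751.3 / 804.9 = 0.933

FS = 0.93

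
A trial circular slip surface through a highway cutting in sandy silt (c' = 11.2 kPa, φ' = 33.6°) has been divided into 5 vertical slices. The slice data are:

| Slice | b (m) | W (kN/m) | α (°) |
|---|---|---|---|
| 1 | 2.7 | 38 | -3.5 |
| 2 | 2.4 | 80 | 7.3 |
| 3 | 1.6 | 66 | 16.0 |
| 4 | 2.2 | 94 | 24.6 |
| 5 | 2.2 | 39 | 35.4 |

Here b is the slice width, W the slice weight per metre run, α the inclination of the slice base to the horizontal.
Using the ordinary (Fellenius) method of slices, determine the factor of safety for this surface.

FS = 3.78

Ordinary method of slices: FS = Σ[c'·Δl_i + (W_i cosα_i)·tanφ'] / Σ W_i sinα_i, with Δl_i = b_i / cosα_i.
Slice 1: Δl = 2.7/cos(-3.5°) = 2.705 m; N'_1 = 38·cos(-3.5°) = 37.9; c'Δl = 30.30; W sinα = -2.3
Slice 2: Δl = 2.4/cos7.3° = 2.420 m; N'_2 = 80·cos7.3° = 79.4; c'Δl = 27.10; W sinα = 10.2
Slice 3: Δl = 1.6/cos16.0° = 1.664 m; N'_3 = 66·cos16.0° = 63.4; c'Δl = 18.64; W sinα = 18.2
Slice 4: Δl = 2.2/cos24.6° = 2.420 m; N'_4 = 94·cos24.6° = 85.5; c'Δl = 27.10; W sinα = 39.1
Slice 5: Δl = 2.2/cos35.4° = 2.699 m; N'_5 = 39·cos35.4° = 31.8; c'Δl = 30.23; W sinα = 22.6
Σc'Δl = 133.4 kN/m; ΣN' = 298.0 kN/m; ΣW sinα = 87.8 kN/m
Resisting = 133.4 + 298.0·tan33.6° = 133.4 + 198.0 = 331.3 kN/m
FS = 331.3 / 87.8 = 3.776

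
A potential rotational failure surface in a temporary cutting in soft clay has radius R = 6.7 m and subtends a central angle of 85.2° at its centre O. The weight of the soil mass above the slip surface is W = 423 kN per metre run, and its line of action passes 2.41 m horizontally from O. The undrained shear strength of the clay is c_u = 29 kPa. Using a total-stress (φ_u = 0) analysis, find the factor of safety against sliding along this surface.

Taking moments about the centre O, the resisting moment is provided by the undrained shear strength acting along the arc:
Arc length L_a = R·θ = 6.7·(85.2°·π/180) = 6.7·1.4870 = 9.96 m
M_R = c_u·L_a·R = 29·9.96·6.7 = 1935.8 kN·m/m
M_D = W·d = 423·2.41 = 1019.4 kN·m/m
FS = M_R / M_D = 1935.8 / 1019.4 = 1.899

FS = 1.90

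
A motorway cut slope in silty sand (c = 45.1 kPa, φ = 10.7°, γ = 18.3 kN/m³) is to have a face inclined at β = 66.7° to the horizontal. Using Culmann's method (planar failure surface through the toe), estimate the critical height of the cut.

H_c = 20.18 m

Culmann's analysis gives the critical failure plane at α_cr = (β + φ)/2 = (66.7 + 10.7)/2 = 38.7°, and the critical height
H_c = (4c/γ) · sinβ cosφ / [1 − cos(β − φ)]
    = (4·45.1/18.3) · sin66.7°·cos10.7° / [1 − cos(56.0°)]
    = 9.858 · 0.9184·0.9826 / [1 − 0.5592]
    = 9.858 · 0.9025 / 0.4408
    = 20.18 m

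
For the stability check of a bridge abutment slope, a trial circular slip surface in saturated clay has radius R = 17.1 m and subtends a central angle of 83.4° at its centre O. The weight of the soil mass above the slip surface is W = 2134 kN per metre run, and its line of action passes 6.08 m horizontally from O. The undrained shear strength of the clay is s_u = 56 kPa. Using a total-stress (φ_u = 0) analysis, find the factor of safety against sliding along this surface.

FS = 1.84

Taking moments about the centre O, the resisting moment is provided by the undrained shear strength acting along the arc:
Arc length L_a = R·θ = 17.1·(83.4°·π/180) = 17.1·1.4556 = 24.89 m
M_R = s_u·L_a·R = 56·24.89·17.1 = 23835.5 kN·m/m
M_D = W·d = 2134·6.08 = 12974.7 kN·m/m
FS = M_R / M_D = 23835.5 / 12974.7 = 1.837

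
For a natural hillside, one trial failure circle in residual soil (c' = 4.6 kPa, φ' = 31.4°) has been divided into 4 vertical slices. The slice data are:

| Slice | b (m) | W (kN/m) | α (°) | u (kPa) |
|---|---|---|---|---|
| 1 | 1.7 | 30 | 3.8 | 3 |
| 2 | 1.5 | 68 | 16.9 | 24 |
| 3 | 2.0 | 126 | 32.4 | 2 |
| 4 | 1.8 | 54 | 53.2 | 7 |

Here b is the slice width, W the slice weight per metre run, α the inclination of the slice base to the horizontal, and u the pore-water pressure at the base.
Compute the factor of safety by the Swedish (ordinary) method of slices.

FS = 1.06

Ordinary method of slices: FS = Σ[c'·Δl_i + (W_i cosα_i − u_i·Δl_i)·tanφ'] / Σ W_i sinα_i, with Δl_i = b_i / cosα_i.
Slice 1: Δl = 1.7/cos3.8° = 1.704 m; N'_1 = 30·cos3.8° − 3·1.704 = 24.8; c'Δl = 7.84; W sinα = 2.0
Slice 2: Δl = 1.5/cos16.9° = 1.568 m; N'_2 = 68·cos16.9° − 24·1.568 = 27.4; c'Δl = 7.21; W sinα = 19.8
Slice 3: Δl = 2.0/cos32.4° = 2.369 m; N'_3 = 126·cos32.4° − 2·2.369 = 101.6; c'Δl = 10.90; W sinα = 67.5
Slice 4: Δl = 1.8/cos53.2° = 3.005 m; N'_4 = 54·cos53.2° − 7·3.005 = 11.3; c'Δl = 13.82; W sinα = 43.2
Σc'Δl = 39.8 kN/m; ΣN' = 165.2 kN/m; ΣW sinα = 132.5 kN/m
Resisting = 39.8 + 165.2·tan31.4° = 39.8 + 100.9 = 140.6 kN/m
FS = 140.6 / 132.5 = 1.061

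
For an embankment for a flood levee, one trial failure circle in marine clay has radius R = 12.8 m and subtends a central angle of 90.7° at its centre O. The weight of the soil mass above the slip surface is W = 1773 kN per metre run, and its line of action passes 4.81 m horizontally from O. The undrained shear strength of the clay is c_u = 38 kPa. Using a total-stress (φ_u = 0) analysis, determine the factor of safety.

Taking moments about the centre O, the resisting moment is provided by the undrained shear strength acting along the arc:
Arc length L_a = R·θ = 12.8·(90.7°·π/180) = 12.8·1.5830 = 20.26 m
M_R = c_u·L_a·R = 38·20.26·12.8 = 9855.7 kN·m/m
M_D = W·d = 1773·4.81 = 8528.1 kN·m/m
FS = M_R / M_D = 9855.7 / 8528.1 = 1.156

FS = 1.16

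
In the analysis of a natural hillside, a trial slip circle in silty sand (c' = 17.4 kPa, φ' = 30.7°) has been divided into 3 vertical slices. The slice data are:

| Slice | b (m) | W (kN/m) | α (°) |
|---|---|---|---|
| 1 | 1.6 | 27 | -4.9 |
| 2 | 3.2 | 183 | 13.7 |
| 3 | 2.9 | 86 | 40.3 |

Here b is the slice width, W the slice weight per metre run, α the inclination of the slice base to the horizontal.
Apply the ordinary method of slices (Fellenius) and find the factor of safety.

Ordinary method of slices: FS = Σ[c'·Δl_i + (W_i cosα_i)·tanφ'] / Σ W_i sinα_i, with Δl_i = b_i / cosα_i.
Slice 1: Δl = 1.6/cos(-4.9°) = 1.606 m; N'_1 = 27·cos(-4.9°) = 26.9; c'Δl = 27.94; W sinα = -2.3
Slice 2: Δl = 3.2/cos13.7° = 3.294 m; N'_2 = 183·cos13.7° = 177.8; c'Δl = 57.31; W sinα = 43.3
Slice 3: Δl = 2.9/cos40.3° = 3.802 m; N'_3 = 86·cos40.3° = 65.6; c'Δl = 66.16; W sinα = 55.6
Σc'Δl = 151.4 kN/m; ΣN' = 270.3 kN/m; ΣW sinα = 96.7 kN/m
Resisting = 151.4 + 270.3·tan30.7° = 151.4 + 160.5 = 311.9 kN/m
FS = 311.9 / 96.7 = 3.227

FS = 3.23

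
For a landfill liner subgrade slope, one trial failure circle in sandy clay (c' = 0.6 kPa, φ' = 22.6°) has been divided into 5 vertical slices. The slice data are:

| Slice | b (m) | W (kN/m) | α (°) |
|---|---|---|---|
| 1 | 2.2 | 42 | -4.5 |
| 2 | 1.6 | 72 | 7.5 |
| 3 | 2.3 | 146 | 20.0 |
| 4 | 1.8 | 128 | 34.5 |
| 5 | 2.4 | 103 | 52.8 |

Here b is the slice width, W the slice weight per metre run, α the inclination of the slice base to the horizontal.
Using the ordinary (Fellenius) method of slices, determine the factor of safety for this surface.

Ordinary method of slices: FS = Σ[c'·Δl_i + (W_i cosα_i)·tanφ'] / Σ W_i sinα_i, with Δl_i = b_i / cosα_i.
Slice 1: Δl = 2.2/cos(-4.5°) = 2.207 m; N'_1 = 42·cos(-4.5°) = 41.9; c'Δl = 1.32; W sinα = -3.3
Slice 2: Δl = 1.6/cos7.5° = 1.614 m; N'_2 = 72·cos7.5° = 71.4; c'Δl = 0.97; W sinα = 9.4
Slice 3: Δl = 2.3/cos20.0° = 2.448 m; N'_3 = 146·cos20.0° = 137.2; c'Δl = 1.47; W sinα = 49.9
Slice 4: Δl = 1.8/cos34.5° = 2.184 m; N'_4 = 128·cos34.5° = 105.5; c'Δl = 1.31; W sinα = 72.5
Slice 5: Δl = 2.4/cos52.8° = 3.970 m; N'_5 = 103·cos52.8° = 62.3; c'Δl = 2.38; W sinα = 82.0
Σc'Δl = 7.5 kN/m; ΣN' = 418.2 kN/m; ΣW sinα = 210.6 kN/m
Resisting = 7.5 + 418.2·tan22.6° = 7.5 + 174.1 = 181.5 kN/m
FS = 181.5 / 210.6 = 0.862

FS = 0.86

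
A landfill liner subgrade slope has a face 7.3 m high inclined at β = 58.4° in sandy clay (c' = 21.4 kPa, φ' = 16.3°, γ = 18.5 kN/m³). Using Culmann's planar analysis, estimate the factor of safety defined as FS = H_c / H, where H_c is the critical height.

H_c = (4c'/γ) · sinβ cosφ' / [1 − cos(β − φ')]
    = (4·21.4/18.5) · sin58.4°·cos16.3° / [1 − cos42.1°]
    = 4.627 · 0.8175 / 0.2580 = 14.66 m
FS = H_c / H = 14.66 / 7.3 = 2.008

FS = 2.01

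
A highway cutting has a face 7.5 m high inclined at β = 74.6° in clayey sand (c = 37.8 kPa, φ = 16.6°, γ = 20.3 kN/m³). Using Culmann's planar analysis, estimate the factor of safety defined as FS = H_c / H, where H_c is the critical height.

FS = 1.95

H_c = (4c/γ) · sinβ cosφ / [1 − cos(β − φ)]
    = (4·37.8/20.3) · sin74.6°·cos16.6° / [1 − cos58.0°]
    = 7.448 · 0.9239 / 0.4701 = 14.64 m
FS = H_c / H = 14.64 / 7.5 = 1.952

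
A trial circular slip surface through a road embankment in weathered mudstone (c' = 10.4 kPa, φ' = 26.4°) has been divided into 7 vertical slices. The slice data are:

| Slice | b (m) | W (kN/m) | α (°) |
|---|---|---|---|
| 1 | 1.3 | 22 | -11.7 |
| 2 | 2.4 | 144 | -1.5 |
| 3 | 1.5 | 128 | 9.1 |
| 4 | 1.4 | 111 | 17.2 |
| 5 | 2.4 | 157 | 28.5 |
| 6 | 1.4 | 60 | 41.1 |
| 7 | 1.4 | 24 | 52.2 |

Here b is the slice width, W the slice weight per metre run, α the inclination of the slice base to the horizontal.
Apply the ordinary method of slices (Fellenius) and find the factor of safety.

Ordinary method of slices: FS = Σ[c'·Δl_i + (W_i cosα_i)·tanφ'] / Σ W_i sinα_i, with Δl_i = b_i / cosα_i.
Slice 1: Δl = 1.3/cos(-11.7°) = 1.328 m; N'_1 = 22·cos(-11.7°) = 21.5; c'Δl = 13.81; W sinα = -4.5
Slice 2: Δl = 2.4/cos(-1.5°) = 2.401 m; N'_2 = 144·cos(-1.5°) = 144.0; c'Δl = 24.97; W sinα = -3.8
Slice 3: Δl = 1.5/cos9.1° = 1.519 m; N'_3 = 128·cos9.1° = 126.4; c'Δl = 15.80; W sinα = 20.2
Slice 4: Δl = 1.4/cos17.2° = 1.466 m; N'_4 = 111·cos17.2° = 106.0; c'Δl = 15.24; W sinα = 32.8
Slice 5: Δl = 2.4/cos28.5° = 2.731 m; N'_5 = 157·cos28.5° = 138.0; c'Δl = 28.40; W sinα = 74.9
Slice 6: Δl = 1.4/cos41.1° = 1.858 m; N'_6 = 60·cos41.1° = 45.2; c'Δl = 19.32; W sinα = 39.4
Slice 7: Δl = 1.4/cos52.2° = 2.284 m; N'_7 = 24·cos52.2° = 14.7; c'Δl = 23.76; W sinα = 19.0
Σc'Δl = 141.3 kN/m; ΣN' = 595.8 kN/m; ΣW sinα = 178.2 kN/m
Resisting = 141.3 + 595.8·tan26.4° = 141.3 + 295.8 = 437.1 kN/m
FS = 437.1 / 178.2 = 2.453

FS = 2.45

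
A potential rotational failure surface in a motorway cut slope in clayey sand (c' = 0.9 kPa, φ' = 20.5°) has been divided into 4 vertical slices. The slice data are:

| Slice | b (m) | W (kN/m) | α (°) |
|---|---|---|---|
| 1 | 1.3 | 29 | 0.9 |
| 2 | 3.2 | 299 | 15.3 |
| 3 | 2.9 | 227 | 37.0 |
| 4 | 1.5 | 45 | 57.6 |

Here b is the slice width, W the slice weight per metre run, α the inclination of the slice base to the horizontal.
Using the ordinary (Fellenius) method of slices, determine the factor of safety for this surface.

FS = 0.81

Ordinary method of slices: FS = Σ[c'·Δl_i + (W_i cosα_i)·tanφ'] / Σ W_i sinα_i, with Δl_i = b_i / cosα_i.
Slice 1: Δl = 1.3/cos0.9° = 1.300 m; N'_1 = 29·cos0.9° = 29.0; c'Δl = 1.17; W sinα = 0.5
Slice 2: Δl = 3.2/cos15.3° = 3.318 m; N'_2 = 299·cos15.3° = 288.4; c'Δl = 2.99; W sinα = 78.9
Slice 3: Δl = 2.9/cos37.0° = 3.631 m; N'_3 = 227·cos37.0° = 181.3; c'Δl = 3.27; W sinα = 136.6
Slice 4: Δl = 1.5/cos57.6° = 2.799 m; N'_4 = 45·cos57.6° = 24.1; c'Δl = 2.52; W sinα = 38.0
Σc'Δl = 9.9 kN/m; ΣN' = 522.8 kN/m; ΣW sinα = 254.0 kN/m
Resisting = 9.9 + 522.8·tan20.5° = 9.9 + 195.5 = 205.4 kN/m
FS = 205.4 / 254.0 = 0.809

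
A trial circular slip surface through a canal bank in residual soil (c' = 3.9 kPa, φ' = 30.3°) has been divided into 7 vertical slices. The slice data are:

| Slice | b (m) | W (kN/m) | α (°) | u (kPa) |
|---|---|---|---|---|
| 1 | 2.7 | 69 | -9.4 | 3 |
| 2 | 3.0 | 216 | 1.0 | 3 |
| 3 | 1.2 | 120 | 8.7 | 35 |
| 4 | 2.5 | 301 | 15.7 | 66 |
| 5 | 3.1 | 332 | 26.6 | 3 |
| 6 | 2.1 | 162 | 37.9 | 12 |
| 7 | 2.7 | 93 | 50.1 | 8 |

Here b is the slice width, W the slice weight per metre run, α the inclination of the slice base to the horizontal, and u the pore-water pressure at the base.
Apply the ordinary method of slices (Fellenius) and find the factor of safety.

Ordinary method of slices: FS = Σ[c'·Δl_i + (W_i cosα_i − u_i·Δl_i)·tanφ'] / Σ W_i sinα_i, with Δl_i = b_i / cosα_i.
Slice 1: Δl = 2.7/cos(-9.4°) = 2.737 m; N'_1 = 69·cos(-9.4°) − 3·2.737 = 59.9; c'Δl = 10.67; W sinα = -11.3
Slice 2: Δl = 3.0/cos1.0° = 3.000 m; N'_2 = 216·cos1.0° − 3·3.000 = 207.0; c'Δl = 11.70; W sinα = 3.8
Slice 3: Δl = 1.2/cos8.7° = 1.214 m; N'_3 = 120·cos8.7° − 35·1.214 = 76.1; c'Δl = 4.73; W sinα = 18.2
Slice 4: Δl = 2.5/cos15.7° = 2.597 m; N'_4 = 301·cos15.7° − 66·2.597 = 118.4; c'Δl = 10.13; W sinα = 81.5
Slice 5: Δl = 3.1/cos26.6° = 3.467 m; N'_5 = 332·cos26.6° − 3·3.467 = 286.5; c'Δl = 13.52; W sinα = 148.7
Slice 6: Δl = 2.1/cos37.9° = 2.661 m; N'_6 = 162·cos37.9° − 12·2.661 = 95.9; c'Δl = 10.38; W sinα = 99.5
Slice 7: Δl = 2.7/cos50.1° = 4.209 m; N'_7 = 93·cos50.1° − 8·4.209 = 26.0; c'Δl = 16.42; W sinα = 71.3
Σc'Δl = 77.6 kN/m; ΣN' = 869.7 kN/m; ΣW sinα = 411.6 kN/m
Resisting = 77.6 + 869.7·tan30.3° = 77.6 + 508.2 = 585.7 kN/m
FS = 585.7 / 411.6 = 1.423

FS = 1.42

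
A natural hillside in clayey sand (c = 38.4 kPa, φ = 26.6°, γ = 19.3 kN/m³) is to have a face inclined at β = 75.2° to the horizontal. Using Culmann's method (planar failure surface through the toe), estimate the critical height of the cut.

Culmann's analysis gives the critical failure plane at α_cr = (β + φ)/2 = (75.2 + 26.6)/2 = 50.9°, and the critical height
H_c = (4c/γ) · sinβ cosφ / [1 − cos(β − φ)]
    = (4·38.4/19.3) · sin75.2°·cos26.6° / [1 − cos(48.6°)]
    = 7.959 · 0.9668·0.8942 / [1 − 0.6613]
    = 7.959 · 0.8645 / 0.3387
    = 20.31 m

H_c = 20.31 m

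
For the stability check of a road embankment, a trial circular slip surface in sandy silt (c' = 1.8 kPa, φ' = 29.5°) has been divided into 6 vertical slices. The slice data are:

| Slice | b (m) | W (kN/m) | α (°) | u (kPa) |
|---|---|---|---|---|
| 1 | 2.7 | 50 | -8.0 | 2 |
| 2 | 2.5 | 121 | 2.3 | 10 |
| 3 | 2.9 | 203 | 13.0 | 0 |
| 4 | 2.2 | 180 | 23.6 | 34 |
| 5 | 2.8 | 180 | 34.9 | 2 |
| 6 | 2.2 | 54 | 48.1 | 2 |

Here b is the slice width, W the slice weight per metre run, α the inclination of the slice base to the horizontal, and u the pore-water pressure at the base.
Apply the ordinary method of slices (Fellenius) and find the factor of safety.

Ordinary method of slices: FS = Σ[c'·Δl_i + (W_i cosα_i − u_i·Δl_i)·tanφ'] / Σ W_i sinα_i, with Δl_i = b_i / cosα_i.
Slice 1: Δl = 2.7/cos(-8.0°) = 2.727 m; N'_1 = 50·cos(-8.0°) − 2·2.727 = 44.1; c'Δl = 4.91; W sinα = -7.0
Slice 2: Δl = 2.5/cos2.3° = 2.502 m; N'_2 = 121·cos2.3° − 10·2.502 = 95.9; c'Δl = 4.50; W sinα = 4.9
Slice 3: Δl = 2.9/cos13.0° = 2.976 m; N'_3 = 203·cos13.0° − 0·2.976 = 197.8; c'Δl = 5.36; W sinα = 45.7
Slice 4: Δl = 2.2/cos23.6° = 2.401 m; N'_4 = 180·cos23.6° − 34·2.401 = 83.3; c'Δl = 4.32; W sinα = 72.1
Slice 5: Δl = 2.8/cos34.9° = 3.414 m; N'_5 = 180·cos34.9° − 2·3.414 = 140.8; c'Δl = 6.15; W sinα = 103.0
Slice 6: Δl = 2.2/cos48.1° = 3.294 m; N'_6 = 54·cos48.1° − 2·3.294 = 29.5; c'Δl = 5.93; W sinα = 40.2
Σc'Δl = 31.2 kN/m; ΣN' = 591.3 kN/m; ΣW sinα = 258.8 kN/m
Resisting = 31.2 + 591.3·tan29.5° = 31.2 + 334.6 = 365.7 kN/m
FS = 365.7 / 258.8 = 1.413

FS = 1.41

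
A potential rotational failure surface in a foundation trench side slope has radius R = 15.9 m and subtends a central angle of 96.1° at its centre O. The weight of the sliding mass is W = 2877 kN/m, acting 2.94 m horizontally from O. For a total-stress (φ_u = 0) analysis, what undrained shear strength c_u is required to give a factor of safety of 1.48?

c_u = 29.5 kPa

FS = c_u·L_a·R / (W·d), so c_u = FS·W·d / (L_a·R).
Arc length L_a = R·θ = 15.9·(96.1°·π/180) = 15.9·1.6773 = 26.67 m
c_u = 1.48·2877·2.94 / (26.67·15.9) = 12518.4 / 424.03 = 29.52 kPa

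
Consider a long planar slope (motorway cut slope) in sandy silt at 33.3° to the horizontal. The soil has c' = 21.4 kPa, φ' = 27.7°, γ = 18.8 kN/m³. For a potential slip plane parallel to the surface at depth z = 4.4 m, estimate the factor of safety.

FS = 1.36

For an infinite slope with a slip plane parallel to the surface (no pore pressure): FS = [c' + γz cos²β tanφ'] / [γz sinβ cosβ].
γz = 18.8·4.4 = 82.72 kN/m²
Numerator = 21.4 + 82.72·cos²33.3°·tan27.7° = 21.4 + 82.72·0.6986·0.5250 = 51.738 kPa
Denominator = 82.72·sin33.3°·cos33.3° = 82.72·0.5490·0.8358 = 37.958 kPa
FS = 51.738 / 37.958 = 1.363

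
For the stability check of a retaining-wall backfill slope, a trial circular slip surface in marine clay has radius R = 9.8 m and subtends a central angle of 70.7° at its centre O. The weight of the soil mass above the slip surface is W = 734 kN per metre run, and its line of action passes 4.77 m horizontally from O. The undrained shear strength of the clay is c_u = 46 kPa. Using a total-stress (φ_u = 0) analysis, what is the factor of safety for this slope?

FS = 1.56

Taking moments about the centre O, the resisting moment is provided by the undrained shear strength acting along the arc:
Arc length L_a = R·θ = 9.8·(70.7°·π/180) = 9.8·1.2339 = 12.09 m
M_R = c_u·L_a·R = 46·12.09·9.8 = 5451.4 kN·m/m
M_D = W·d = 734·4.77 = 3501.2 kN·m/m
FS = M_R / M_D = 5451.4 / 3501.2 = 1.557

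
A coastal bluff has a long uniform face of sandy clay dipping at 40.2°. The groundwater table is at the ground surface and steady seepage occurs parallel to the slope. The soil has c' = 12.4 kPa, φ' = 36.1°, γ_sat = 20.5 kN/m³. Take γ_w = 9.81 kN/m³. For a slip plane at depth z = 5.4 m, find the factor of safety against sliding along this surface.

FS = 0.68

With seepage parallel to the slope and the water table at the surface, the effective normal stress on the slip plane uses the buoyant unit weight γ' = γ_sat − γ_w while the driving shear stress uses γ_sat:
FS = [c' + γ' z cos²β tanφ'] / [γ_sat z sinβ cosβ]
γ' = 20.5 − 9.81 = 10.69 kN/m³
Numerator = 12.4 + 10.69·5.4·cos²40.2°·tan36.1° = 12.4 + 10.69·5.4·0.5834·0.7292 = 36.957 kPa
Denominator = 20.5·5.4·sin40.2°·cos40.2° = 20.5·5.4·0.6455·0.7638 = 54.575 kPa
FS = 36.957 / 54.575 = 0.677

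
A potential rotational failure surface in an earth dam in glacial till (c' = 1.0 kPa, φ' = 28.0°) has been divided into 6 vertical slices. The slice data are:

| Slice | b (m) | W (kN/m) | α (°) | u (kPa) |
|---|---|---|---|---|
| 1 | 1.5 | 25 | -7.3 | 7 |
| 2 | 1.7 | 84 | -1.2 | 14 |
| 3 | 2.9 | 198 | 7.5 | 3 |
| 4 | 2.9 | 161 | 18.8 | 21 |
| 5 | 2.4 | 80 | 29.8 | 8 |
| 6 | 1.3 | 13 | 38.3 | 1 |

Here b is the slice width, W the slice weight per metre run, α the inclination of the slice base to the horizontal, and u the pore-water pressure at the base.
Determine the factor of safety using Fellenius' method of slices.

FS = 1.90

Ordinary method of slices: FS = Σ[c'·Δl_i + (W_i cosα_i − u_i·Δl_i)·tanφ'] / Σ W_i sinα_i, with Δl_i = b_i / cosα_i.
Slice 1: Δl = 1.5/cos(-7.3°) = 1.512 m; N'_1 = 25·cos(-7.3°) − 7·1.512 = 14.2; c'Δl = 1.51; W sinα = -3.2
Slice 2: Δl = 1.7/cos(-1.2°) = 1.700 m; N'_2 = 84·cos(-1.2°) − 14·1.700 = 60.2; c'Δl = 1.70; W sinα = -1.8
Slice 3: Δl = 2.9/cos7.5° = 2.925 m; N'_3 = 198·cos7.5° − 3·2.925 = 187.5; c'Δl = 2.93; W sinα = 25.8
Slice 4: Δl = 2.9/cos18.8° = 3.063 m; N'_4 = 161·cos18.8° − 21·3.063 = 88.1; c'Δl = 3.06; W sinα = 51.9
Slice 5: Δl = 2.4/cos29.8° = 2.766 m; N'_5 = 80·cos29.8° − 8·2.766 = 47.3; c'Δl = 2.77; W sinα = 39.8
Slice 6: Δl = 1.3/cos38.3° = 1.657 m; N'_6 = 13·cos38.3° − 1·1.657 = 8.5; c'Δl = 1.66; W sinα = 8.1
Σc'Δl = 13.6 kN/m; ΣN' = 405.8 kN/m; ΣW sinα = 120.6 kN/m
Resisting = 13.6 + 405.8·tan28.0° = 13.6 + 215.8 = 229.4 kN/m
FS = 229.4 / 120.6 = 1.902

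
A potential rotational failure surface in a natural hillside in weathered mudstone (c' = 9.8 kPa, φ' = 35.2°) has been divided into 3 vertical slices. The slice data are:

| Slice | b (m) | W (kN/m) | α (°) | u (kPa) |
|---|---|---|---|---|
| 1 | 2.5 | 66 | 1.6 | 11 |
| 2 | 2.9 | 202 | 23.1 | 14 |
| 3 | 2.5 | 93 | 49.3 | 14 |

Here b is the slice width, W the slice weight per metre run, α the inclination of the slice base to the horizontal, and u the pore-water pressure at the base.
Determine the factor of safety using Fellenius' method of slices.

FS = 1.48

Ordinary method of slices: FS = Σ[c'·Δl_i + (W_i cosα_i − u_i·Δl_i)·tanφ'] / Σ W_i sinα_i, with Δl_i = b_i / cosα_i.
Slice 1: Δl = 2.5/cos1.6° = 2.501 m; N'_1 = 66·cos1.6° − 11·2.501 = 38.5; c'Δl = 24.51; W sinα = 1.8
Slice 2: Δl = 2.9/cos23.1° = 3.153 m; N'_2 = 202·cos23.1° − 14·3.153 = 141.7; c'Δl = 30.90; W sinα = 79.3
Slice 3: Δl = 2.5/cos49.3° = 3.834 m; N'_3 = 93·cos49.3° − 14·3.834 = 7.0; c'Δl = 37.57; W sinα = 70.5
Σc'Δl = 93.0 kN/m; ΣN' = 187.1 kN/m; ΣW sinα = 151.6 kN/m
Resisting = 93.0 + 187.1·tan35.2° = 93.0 + 132.0 = 225.0 kN/m
FS = 225.0 / 151.6 = 1.484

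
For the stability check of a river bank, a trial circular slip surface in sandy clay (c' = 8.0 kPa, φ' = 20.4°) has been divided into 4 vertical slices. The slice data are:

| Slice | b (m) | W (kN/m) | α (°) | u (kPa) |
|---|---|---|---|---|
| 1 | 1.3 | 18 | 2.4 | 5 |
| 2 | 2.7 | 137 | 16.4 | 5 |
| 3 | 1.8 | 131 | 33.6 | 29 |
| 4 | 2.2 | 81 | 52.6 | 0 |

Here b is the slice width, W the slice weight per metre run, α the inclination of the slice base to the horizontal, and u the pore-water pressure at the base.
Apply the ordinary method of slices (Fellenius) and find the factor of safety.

FS = 0.92

Ordinary method of slices: FS = Σ[c'·Δl_i + (W_i cosα_i − u_i·Δl_i)·tanφ'] / Σ W_i sinα_i, with Δl_i = b_i / cosα_i.
Slice 1: Δl = 1.3/cos2.4° = 1.301 m; N'_1 = 18·cos2.4° − 5·1.301 = 11.5; c'Δl = 10.41; W sinα = 0.8
Slice 2: Δl = 2.7/cos16.4° = 2.815 m; N'_2 = 137·cos16.4° − 5·2.815 = 117.4; c'Δl = 22.52; W sinα = 38.7
Slice 3: Δl = 1.8/cos33.6° = 2.161 m; N'_3 = 131·cos33.6° − 29·2.161 = 46.4; c'Δl = 17.29; W sinα = 72.5
Slice 4: Δl = 2.2/cos52.6° = 3.622 m; N'_4 = 81·cos52.6° − 0·3.622 = 49.2; c'Δl = 28.98; W sinα = 64.3
Σc'Δl = 79.2 kN/m; ΣN' = 224.5 kN/m; ΣW sinα = 176.3 kN/m
Resisting = 79.2 + 224.5·tan20.4° = 79.2 + 83.5 = 162.7 kN/m
FS = 162.7 / 176.3 = 0.923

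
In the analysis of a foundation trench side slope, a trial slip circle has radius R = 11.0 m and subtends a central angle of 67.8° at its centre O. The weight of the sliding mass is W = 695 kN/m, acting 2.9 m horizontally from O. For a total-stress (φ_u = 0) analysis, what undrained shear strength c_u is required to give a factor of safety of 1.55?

FS = c_u·L_a·R / (W·d), so c_u = FS·W·d / (L_a·R).
Arc length L_a = R·θ = 11.0·(67.8°·π/180) = 11.0·1.1833 = 13.02 m
c_u = 1.55·695·2.9 / (13.02·11.0) = 3124.0 / 143.18 = 21.82 kPa

c_u = 21.8 kPa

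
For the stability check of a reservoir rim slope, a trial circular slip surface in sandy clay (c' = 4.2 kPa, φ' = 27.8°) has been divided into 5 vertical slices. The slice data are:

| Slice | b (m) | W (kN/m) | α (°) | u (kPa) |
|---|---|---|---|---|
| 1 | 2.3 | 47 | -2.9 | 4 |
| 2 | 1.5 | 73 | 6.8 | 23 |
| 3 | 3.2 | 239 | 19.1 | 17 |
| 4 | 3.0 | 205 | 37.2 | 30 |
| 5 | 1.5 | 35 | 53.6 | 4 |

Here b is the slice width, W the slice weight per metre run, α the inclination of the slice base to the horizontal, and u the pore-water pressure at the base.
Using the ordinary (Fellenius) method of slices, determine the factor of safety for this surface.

FS = 0.92

Ordinary method of slices: FS = Σ[c'·Δl_i + (W_i cosα_i − u_i·Δl_i)·tanφ'] / Σ W_i sinα_i, with Δl_i = b_i / cosα_i.
Slice 1: Δl = 2.3/cos(-2.9°) = 2.303 m; N'_1 = 47·cos(-2.9°) − 4·2.303 = 37.7; c'Δl = 9.67; W sinα = -2.4
Slice 2: Δl = 1.5/cos6.8° = 1.511 m; N'_2 = 73·cos6.8° − 23·1.511 = 37.7; c'Δl = 6.34; W sinα = 8.6
Slice 3: Δl = 3.2/cos19.1° = 3.386 m; N'_3 = 239·cos19.1° − 17·3.386 = 168.3; c'Δl = 14.22; W sinα = 78.2
Slice 4: Δl = 3.0/cos37.2° = 3.766 m; N'_4 = 205·cos37.2° − 30·3.766 = 50.3; c'Δl = 15.82; W sinα = 123.9
Slice 5: Δl = 1.5/cos53.6° = 2.528 m; N'_5 = 35·cos53.6° − 4·2.528 = 10.7; c'Δl = 10.62; W sinα = 28.2
Σc'Δl = 56.7 kN/m; ΣN' = 304.7 kN/m; ΣW sinα = 236.6 kN/m
Resisting = 56.7 + 304.7·tan27.8° = 56.7 + 160.7 = 217.3 kN/m
FS = 217.3 / 236.6 = 0.919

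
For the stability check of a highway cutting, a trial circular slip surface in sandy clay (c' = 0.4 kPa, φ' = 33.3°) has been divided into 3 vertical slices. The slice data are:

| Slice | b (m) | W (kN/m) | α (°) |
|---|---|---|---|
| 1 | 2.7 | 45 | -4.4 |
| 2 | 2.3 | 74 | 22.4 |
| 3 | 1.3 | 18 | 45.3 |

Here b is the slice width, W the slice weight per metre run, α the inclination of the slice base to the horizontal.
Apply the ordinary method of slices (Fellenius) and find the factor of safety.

Ordinary method of slices: FS = Σ[c'·Δl_i + (W_i cosα_i)·tanφ'] / Σ W_i sinα_i, with Δl_i = b_i / cosα_i.
Slice 1: Δl = 2.7/cos(-4.4°) = 2.708 m; N'_1 = 45·cos(-4.4°) = 44.9; c'Δl = 1.08; W sinα = -3.5
Slice 2: Δl = 2.3/cos22.4° = 2.488 m; N'_2 = 74·cos22.4° = 68.4; c'Δl = 1.00; W sinα = 28.2
Slice 3: Δl = 1.3/cos45.3° = 1.848 m; N'_3 = 18·cos45.3° = 12.7; c'Δl = 0.74; W sinα = 12.8
Σc'Δl = 2.8 kN/m; ΣN' = 125.9 kN/m; ΣW sinα = 37.5 kN/m
Resisting = 2.8 + 125.9·tan33.3° = 2.8 + 82.7 = 85.5 kN/m
FS = 85.5 / 37.5 = 2.279

FS = 2.28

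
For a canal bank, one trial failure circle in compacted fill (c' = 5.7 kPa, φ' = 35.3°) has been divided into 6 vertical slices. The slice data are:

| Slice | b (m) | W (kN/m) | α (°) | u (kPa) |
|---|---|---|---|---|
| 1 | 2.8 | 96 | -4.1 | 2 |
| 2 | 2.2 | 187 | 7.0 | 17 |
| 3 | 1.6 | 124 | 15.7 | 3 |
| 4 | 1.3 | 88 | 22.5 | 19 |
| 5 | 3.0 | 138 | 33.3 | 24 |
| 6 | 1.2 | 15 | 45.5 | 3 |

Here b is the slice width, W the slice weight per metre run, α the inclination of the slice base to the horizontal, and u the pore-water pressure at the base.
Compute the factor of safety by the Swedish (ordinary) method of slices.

FS = 2.29

Ordinary method of slices: FS = Σ[c'·Δl_i + (W_i cosα_i − u_i·Δl_i)·tanφ'] / Σ W_i sinα_i, with Δl_i = b_i / cosα_i.
Slice 1: Δl = 2.8/cos(-4.1°) = 2.807 m; N'_1 = 96·cos(-4.1°) − 2·2.807 = 90.1; c'Δl = 16.00; W sinα = -6.9
Slice 2: Δl = 2.2/cos7.0° = 2.217 m; N'_2 = 187·cos7.0° − 17·2.217 = 147.9; c'Δl = 12.63; W sinα = 22.8
Slice 3: Δl = 1.6/cos15.7° = 1.662 m; N'_3 = 124·cos15.7° − 3·1.662 = 114.4; c'Δl = 9.47; W sinα = 33.6
Slice 4: Δl = 1.3/cos22.5° = 1.407 m; N'_4 = 88·cos22.5° − 19·1.407 = 54.6; c'Δl = 8.02; W sinα = 33.7
Slice 5: Δl = 3.0/cos33.3° = 3.589 m; N'_5 = 138·cos33.3° − 24·3.589 = 29.2; c'Δl = 20.46; W sinα = 75.8
Slice 6: Δl = 1.2/cos45.5° = 1.712 m; N'_6 = 15·cos45.5° − 3·1.712 = 5.4; c'Δl = 9.76; W sinα = 10.7
Σc'Δl = 76.3 kN/m; ΣN' = 441.6 kN/m; ΣW sinα = 169.6 kN/m
Resisting = 76.3 + 441.6·tan35.3° = 76.3 + 312.7 = 389.0 kN/m
FS = 389.0 / 169.6 = 2.293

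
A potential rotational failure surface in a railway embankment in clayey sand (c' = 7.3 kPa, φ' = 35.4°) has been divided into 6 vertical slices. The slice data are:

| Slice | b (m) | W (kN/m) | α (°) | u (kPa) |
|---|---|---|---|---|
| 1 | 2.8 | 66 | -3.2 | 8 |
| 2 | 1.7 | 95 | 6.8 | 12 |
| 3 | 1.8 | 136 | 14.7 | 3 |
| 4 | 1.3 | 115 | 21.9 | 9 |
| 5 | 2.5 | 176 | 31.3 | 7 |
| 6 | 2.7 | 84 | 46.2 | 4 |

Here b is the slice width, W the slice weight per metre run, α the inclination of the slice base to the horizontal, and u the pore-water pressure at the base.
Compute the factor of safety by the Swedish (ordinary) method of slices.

FS = 1.98

Ordinary method of slices: FS = Σ[c'·Δl_i + (W_i cosα_i − u_i·Δl_i)·tanφ'] / Σ W_i sinα_i, with Δl_i = b_i / cosα_i.
Slice 1: Δl = 2.8/cos(-3.2°) = 2.804 m; N'_1 = 66·cos(-3.2°) − 8·2.804 = 43.5; c'Δl = 20.47; W sinα = -3.7
Slice 2: Δl = 1.7/cos6.8° = 1.712 m; N'_2 = 95·cos6.8° − 12·1.712 = 73.8; c'Δl = 12.50; W sinα = 11.2
Slice 3: Δl = 1.8/cos14.7° = 1.861 m; N'_3 = 136·cos14.7° − 3·1.861 = 126.0; c'Δl = 13.58; W sinα = 34.5
Slice 4: Δl = 1.3/cos21.9° = 1.401 m; N'_4 = 115·cos21.9° − 9·1.401 = 94.1; c'Δl = 10.23; W sinα = 42.9
Slice 5: Δl = 2.5/cos31.3° = 2.926 m; N'_5 = 176·cos31.3° − 7·2.926 = 129.9; c'Δl = 21.36; W sinα = 91.4
Slice 6: Δl = 2.7/cos46.2° = 3.901 m; N'_6 = 84·cos46.2° − 4·3.901 = 42.5; c'Δl = 28.48; W sinα = 60.6
Σc'Δl = 106.6 kN/m; ΣN' = 509.7 kN/m; ΣW sinα = 237.0 kN/m
Resisting = 106.6 + 509.7·tan35.4° = 106.6 + 362.3 = 468.9 kN/m
FS = 468.9 / 237.0 = 1.978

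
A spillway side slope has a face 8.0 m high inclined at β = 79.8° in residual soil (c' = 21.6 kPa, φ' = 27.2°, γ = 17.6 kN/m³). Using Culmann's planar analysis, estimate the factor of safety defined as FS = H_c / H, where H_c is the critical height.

FS = 1.37

H_c = (4c'/γ) · sinβ cosφ' / [1 − cos(β − φ')]
    = (4·21.6/17.6) · sin79.8°·cos27.2° / [1 − cos52.6°]
    = 4.909 · 0.8754 / 0.3926 = 10.94 m
FS = H_c / H = 10.94 / 8.0 = 1.368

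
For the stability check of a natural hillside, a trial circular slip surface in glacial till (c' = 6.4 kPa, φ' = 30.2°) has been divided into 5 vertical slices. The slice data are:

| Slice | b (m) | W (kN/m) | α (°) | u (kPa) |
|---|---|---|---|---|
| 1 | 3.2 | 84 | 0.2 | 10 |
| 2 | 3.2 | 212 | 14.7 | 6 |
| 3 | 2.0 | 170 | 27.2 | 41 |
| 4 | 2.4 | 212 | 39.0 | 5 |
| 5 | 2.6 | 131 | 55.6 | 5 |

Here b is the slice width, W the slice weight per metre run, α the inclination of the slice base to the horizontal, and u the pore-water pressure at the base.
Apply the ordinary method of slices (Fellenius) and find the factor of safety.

Ordinary method of slices: FS = Σ[c'·Δl_i + (W_i cosα_i − u_i·Δl_i)·tanφ'] / Σ W_i sinα_i, with Δl_i = b_i / cosα_i.
Slice 1: Δl = 3.2/cos0.2° = 3.200 m; N'_1 = 84·cos0.2° − 10·3.200 = 52.0; c'Δl = 20.48; W sinα = 0.3
Slice 2: Δl = 3.2/cos14.7° = 3.308 m; N'_2 = 212·cos14.7° − 6·3.308 = 185.2; c'Δl = 21.17; W sinα = 53.8
Slice 3: Δl = 2.0/cos27.2° = 2.249 m; N'_3 = 170·cos27.2° − 41·2.249 = 59.0; c'Δl = 14.39; W sinα = 77.7
Slice 4: Δl = 2.4/cos39.0° = 3.088 m; N'_4 = 212·cos39.0° − 5·3.088 = 149.3; c'Δl = 19.76; W sinα = 133.4
Slice 5: Δl = 2.6/cos55.6° = 4.602 m; N'_5 = 131·cos55.6° − 5·4.602 = 51.0; c'Δl = 29.45; W sinα = 108.1
Σc'Δl = 105.3 kN/m; ΣN' = 496.5 kN/m; ΣW sinα = 373.3 kN/m
Resisting = 105.3 + 496.5·tan30.2° = 105.3 + 289.0 = 394.2 kN/m
FS = 394.2 / 373.3 = 1.056

FS = 1.06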